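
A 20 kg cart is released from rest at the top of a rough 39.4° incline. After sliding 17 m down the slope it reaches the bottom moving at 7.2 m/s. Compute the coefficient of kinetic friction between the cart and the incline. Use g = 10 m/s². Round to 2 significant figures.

μ_k = 0.62

Energy balance down the incline: mg L sinθ − ½mv² = μ_k (mg cosθ) L
mgL sinθ = 2158.1 J; ½mv² = 518.40 J
W_f = 2158.1 − 518.40 = 1640 J
μ_k = W_f/(mg cosθ · L) = 1640/(154.5 × 17) = 0.6241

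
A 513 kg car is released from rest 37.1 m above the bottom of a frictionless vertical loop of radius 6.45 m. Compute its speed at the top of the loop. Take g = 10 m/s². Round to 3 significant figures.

v = 22.0 m/s

Energy conservation: mgh = ½mv_top² + mg(2r)
v_top² = 2g(h − 2r) = 2(10)(37.1 − 12.90) = 484.0
v_top = 22.00 m/s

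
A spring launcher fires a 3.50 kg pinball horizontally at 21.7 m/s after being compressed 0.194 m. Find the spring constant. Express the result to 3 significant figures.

k = 43800 N/m

Energy stored in the spring equals the launch KE: ½kx² = ½mv²
k = mv²/x² = (3.50)(21.7)²/(0.194)² = 43791 N/m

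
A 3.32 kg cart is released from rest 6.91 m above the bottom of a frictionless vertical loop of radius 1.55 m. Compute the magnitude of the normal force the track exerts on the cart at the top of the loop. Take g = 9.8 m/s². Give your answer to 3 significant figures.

N = 127 N

Energy from release to top (height 2r): mgh = ½mv_top² + mg(2r)
v_top² = 2g(h − 2r) = 2(9.8)(6.91 − 3.100) = 74.676 m²/s²
At the top, both N and weight point toward the centre: N + mg = mv_top²/r
N = m(v_top²/r − g) = 3.32(74.676/1.55 − 9.8) = 127.4 N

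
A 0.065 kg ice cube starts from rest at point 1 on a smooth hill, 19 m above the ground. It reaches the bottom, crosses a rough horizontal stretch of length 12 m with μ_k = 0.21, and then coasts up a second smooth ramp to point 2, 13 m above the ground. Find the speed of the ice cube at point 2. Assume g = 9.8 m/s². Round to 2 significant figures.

Energy at 1: mgh₁ = (0.065)(9.8)(19) = 12.103 J
Friction loss: W_f = μ_k mg d = 1.605 J
At 2: ½mv² + mgh₂ = mgh₁ − W_f
½mv² = 12.103 − 1.605 − 8.2810 = 2.2168 J
v = √(2 × 2.2168/0.065) = 8.259 m/s

v = 8.3 m/s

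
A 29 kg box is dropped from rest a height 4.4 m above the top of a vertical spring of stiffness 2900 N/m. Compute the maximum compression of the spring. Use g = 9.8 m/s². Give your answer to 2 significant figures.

Let x be the compression. The total drop is H + x, and the box is instantaneously at rest at max compression, so energy conservation gives:
mg(H + x) = ½kx²
½(2900)x² − (29)(9.8)x − (29)(9.8)(4.4) = 0
1450x² − 284.2x − 1250 = 0
x = [284.2 + √(80770 + 7.2528e+06)]/(2 × 1450) = 1.032 m

x = 1.0 m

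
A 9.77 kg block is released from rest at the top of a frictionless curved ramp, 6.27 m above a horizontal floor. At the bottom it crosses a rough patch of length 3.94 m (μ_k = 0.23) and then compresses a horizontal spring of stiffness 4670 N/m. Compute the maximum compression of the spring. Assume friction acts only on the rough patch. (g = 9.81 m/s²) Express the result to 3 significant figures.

x = 0.469 m

Initial energy: E₁ = mgh = (9.77)(9.81)(6.27) = 600.94 J
Friction removes W_f = μ_k mg d = (0.23)(9.77)(9.81)(3.94) = 86.85 J
Energy reaching the spring: E = 600.94 − 86.85 = 514.09 J
At max compression ½kx² = E ⇒ x = √(2E/k) = √(2 × 514.09/4670) = 0.4692 m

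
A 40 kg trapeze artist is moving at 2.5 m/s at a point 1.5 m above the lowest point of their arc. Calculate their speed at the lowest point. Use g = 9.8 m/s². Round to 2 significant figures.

v = 6.0 m/s

Energy conservation between the two points: ½mv₀² + mgh = ½mv²
v² = v₀² + 2gh = (2.5)² + 2(9.8)(1.5) = 35.650
v = √35.650 = 5.971 m/s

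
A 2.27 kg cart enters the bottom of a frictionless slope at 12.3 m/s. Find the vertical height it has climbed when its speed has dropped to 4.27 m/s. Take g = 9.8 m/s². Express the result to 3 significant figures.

Energy balance between the two points: ½mv₁² = ½mv₂² + mgh
h = (v₁² − v₂²)/(2g) = (12.3² − 4.27²)/(2 × 9.8) = 6.789 m

h = 6.79 m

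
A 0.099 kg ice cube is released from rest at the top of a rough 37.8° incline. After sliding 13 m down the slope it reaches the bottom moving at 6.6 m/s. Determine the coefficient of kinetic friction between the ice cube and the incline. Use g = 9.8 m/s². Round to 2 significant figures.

The energy dissipated by friction is the PE lost minus the KE gained:
mgL sinθ = 7.7304 J; ½mv² = 2.1562 J
W_f = 7.7304 − 2.1562 = 5.574 J
μ_k = W_f/(mg cosθ · L) = 5.574/(0.7666 × 13) = 0.5593

μ_k = 0.56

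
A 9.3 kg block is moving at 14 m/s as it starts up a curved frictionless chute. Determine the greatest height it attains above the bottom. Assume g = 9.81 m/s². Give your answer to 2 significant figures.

h = 10 m

By energy conservation, ½mv² = mgh
h = v²/(2g) = 14²/(2 × 9.81) = 9.990 m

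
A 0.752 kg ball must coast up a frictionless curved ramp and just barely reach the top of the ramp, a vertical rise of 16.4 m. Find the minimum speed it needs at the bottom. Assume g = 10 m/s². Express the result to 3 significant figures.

At the top it is momentarily at rest, so all KE converts to PE: ½mv² = mgh
v = √(2gh) = √(2 × 10 × 16.4) = 18.11 m/s

v = 18.1 m/s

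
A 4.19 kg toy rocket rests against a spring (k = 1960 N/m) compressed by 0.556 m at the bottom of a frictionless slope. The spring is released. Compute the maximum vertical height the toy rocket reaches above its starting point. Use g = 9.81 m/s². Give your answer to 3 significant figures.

Energy conservation from release to the highest point: ½kx² = mgh
h = kx²/(2mg) = (1960)(0.556)²/(2 × 4.19 × 9.81) = 7.370 m

h = 7.37 m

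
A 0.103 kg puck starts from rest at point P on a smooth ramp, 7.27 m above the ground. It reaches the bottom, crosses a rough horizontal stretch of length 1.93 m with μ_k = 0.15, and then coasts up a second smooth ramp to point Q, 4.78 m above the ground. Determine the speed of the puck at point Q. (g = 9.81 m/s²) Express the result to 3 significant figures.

v = 6.57 m/s

Energy at P: mgh₁ = (0.103)(9.81)(7.27) = 7.3458 J
Friction loss: W_f = μ_k mg d = 0.2925 J
At Q: ½mv² + mgh₂ = mgh₁ − W_f
½mv² = 7.3458 − 0.2925 − 4.8299 = 2.2235 J
v = √(2 × 2.2235/0.103) = 6.571 m/s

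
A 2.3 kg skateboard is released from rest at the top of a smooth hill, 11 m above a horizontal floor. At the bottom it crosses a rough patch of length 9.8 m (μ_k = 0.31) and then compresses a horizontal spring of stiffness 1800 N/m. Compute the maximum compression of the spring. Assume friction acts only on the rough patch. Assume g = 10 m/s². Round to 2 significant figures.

Initial energy: E₁ = mgh = (2.3)(10)(11) = 253.00 J
Friction removes W_f = μ_k mg d = (0.31)(2.3)(10)(9.8) = 69.87 J
Energy reaching the spring: E = 253.00 − 69.87 = 183.13 J
At max compression ½kx² = E ⇒ x = √(2E/k) = √(2 × 183.13/1800) = 0.4511 m

x = 0.45 m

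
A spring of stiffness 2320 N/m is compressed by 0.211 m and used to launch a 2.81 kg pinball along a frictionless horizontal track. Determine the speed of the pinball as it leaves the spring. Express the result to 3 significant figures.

v = 6.06 m/s

The pinball leaves the spring when the spring is at natural length, so ½kx² = ½mv²
v = x√(k/m) = 0.211 × √(2320/2.81) = 6.063 m/s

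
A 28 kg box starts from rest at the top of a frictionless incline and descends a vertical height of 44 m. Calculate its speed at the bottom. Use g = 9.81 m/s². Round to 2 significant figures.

By conservation of mechanical energy, mgh = ½mv²
The mass cancels from both sides.
v = √(2gh) = √(2 × 9.81 × 44) = √863.28 = 29.38 m/s

v = 29 m/s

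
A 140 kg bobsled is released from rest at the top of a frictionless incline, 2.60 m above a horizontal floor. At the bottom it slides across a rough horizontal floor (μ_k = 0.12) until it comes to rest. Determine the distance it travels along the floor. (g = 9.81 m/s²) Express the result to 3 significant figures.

d = 21.7 m

Applying the work–energy principle:
At rest all PE has been dissipated by friction: mgh = μ_k m g d
d = h/μ_k = 2.60/0.12 = 21.67 m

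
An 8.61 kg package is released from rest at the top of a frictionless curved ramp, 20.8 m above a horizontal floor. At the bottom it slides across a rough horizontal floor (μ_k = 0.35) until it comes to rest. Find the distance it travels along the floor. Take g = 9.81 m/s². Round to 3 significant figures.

Applying the work–energy principle:
At rest all PE has been dissipated by friction: mgh = μ_k m g d
d = h/μ_k = 20.8/0.35 = 59.43 m

d = 59.4 m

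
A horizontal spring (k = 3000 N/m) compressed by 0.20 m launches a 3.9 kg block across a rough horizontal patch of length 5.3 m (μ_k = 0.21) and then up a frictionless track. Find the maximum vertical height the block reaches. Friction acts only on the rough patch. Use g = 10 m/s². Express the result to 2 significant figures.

Spring energy: E₀ = ½kx² = ½(3000)(0.20)² = 60.000 J
Friction: W_f = μ_k mg d = (0.21)(3.9)(10)(5.3) = 43.41 J
Energy at base of ramp: E = 60.000 − 43.41 = 16.593 J
At max height all remaining energy is PE: mgh = E ⇒ h = E/(mg) = 16.593/(3.9 × 10) = 0.4255 m

h = 0.43 m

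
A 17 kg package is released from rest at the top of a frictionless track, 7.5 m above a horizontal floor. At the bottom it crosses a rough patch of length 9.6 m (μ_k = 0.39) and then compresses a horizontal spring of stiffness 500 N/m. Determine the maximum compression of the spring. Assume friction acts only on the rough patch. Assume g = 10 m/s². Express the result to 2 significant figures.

x = 1.6 m

Initial energy: E₁ = mgh = (17)(10)(7.5) = 1275.0 J
Friction removes W_f = μ_k mg d = (0.39)(17)(10)(9.6) = 636.5 J
Energy reaching the spring: E = 1275.0 − 636.5 = 638.52 J
At max compression ½kx² = E ⇒ x = √(2E/k) = √(2 × 638.52/500) = 1.598 m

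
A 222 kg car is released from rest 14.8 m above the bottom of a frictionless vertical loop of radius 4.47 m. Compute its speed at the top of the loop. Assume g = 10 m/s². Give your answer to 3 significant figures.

Energy conservation: mgh = ½mv_top² + mg(2r)
v_top² = 2g(h − 2r) = 2(10)(14.8 − 8.940) = 117.2
v_top = 10.83 m/s

v = 10.8 m/s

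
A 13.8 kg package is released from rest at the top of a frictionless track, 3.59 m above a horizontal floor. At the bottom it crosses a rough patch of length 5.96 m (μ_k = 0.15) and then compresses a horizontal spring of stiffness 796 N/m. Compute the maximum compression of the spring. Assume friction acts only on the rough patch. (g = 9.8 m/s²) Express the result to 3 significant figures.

Initial energy: E₁ = mgh = (13.8)(9.8)(3.59) = 485.51 J
Friction removes W_f = μ_k mg d = (0.15)(13.8)(9.8)(5.96) = 120.9 J
Energy reaching the spring: E = 485.51 − 120.9 = 364.61 J
At max compression ½kx² = E ⇒ x = √(2E/k) = √(2 × 364.61/796) = 0.9571 m

x = 0.957 m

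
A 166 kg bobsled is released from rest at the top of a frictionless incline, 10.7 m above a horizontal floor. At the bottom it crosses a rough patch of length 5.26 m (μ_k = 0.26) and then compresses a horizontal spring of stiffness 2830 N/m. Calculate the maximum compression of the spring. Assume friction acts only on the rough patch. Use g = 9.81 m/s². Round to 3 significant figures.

x = 3.28 m

Initial energy: E₁ = mgh = (166)(9.81)(10.7) = 17425 J
Friction removes W_f = μ_k mg d = (0.26)(166)(9.81)(5.26) = 2227 J
Energy reaching the spring: E = 17425 − 2227 = 15197 J
At max compression ½kx² = E ⇒ x = √(2E/k) = √(2 × 15197/2830) = 3.277 m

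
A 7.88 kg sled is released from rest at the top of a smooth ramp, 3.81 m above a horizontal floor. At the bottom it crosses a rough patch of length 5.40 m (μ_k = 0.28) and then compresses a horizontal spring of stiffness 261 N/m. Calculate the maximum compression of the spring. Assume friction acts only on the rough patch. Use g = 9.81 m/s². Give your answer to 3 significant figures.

Initial energy: E₁ = mgh = (7.88)(9.81)(3.81) = 294.52 J
Friction removes W_f = μ_k mg d = (0.28)(7.88)(9.81)(5.40) = 116.9 J
Energy reaching the spring: E = 294.52 − 116.9 = 177.64 J
At max compression ½kx² = E ⇒ x = √(2E/k) = √(2 × 177.64/261) = 1.167 m

x = 1.17 m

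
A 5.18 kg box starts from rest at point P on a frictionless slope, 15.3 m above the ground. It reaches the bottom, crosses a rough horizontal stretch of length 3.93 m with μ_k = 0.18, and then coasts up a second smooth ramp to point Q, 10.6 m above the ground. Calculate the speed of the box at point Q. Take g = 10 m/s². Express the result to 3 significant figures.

v = 8.94 m/s

Energy at P: mgh₁ = (5.18)(10)(15.3) = 792.54 J
Friction loss: W_f = μ_k mg d = 36.64 J
At Q: ½mv² + mgh₂ = mgh₁ − W_f
½mv² = 792.54 − 36.64 − 549.08 = 206.82 J
v = √(2 × 206.82/5.18) = 8.936 m/s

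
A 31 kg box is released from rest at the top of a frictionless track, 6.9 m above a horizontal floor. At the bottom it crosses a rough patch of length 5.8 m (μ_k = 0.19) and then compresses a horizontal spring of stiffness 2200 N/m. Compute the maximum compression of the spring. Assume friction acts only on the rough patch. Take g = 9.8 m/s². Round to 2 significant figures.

x = 1.3 m

Initial energy: E₁ = mgh = (31)(9.8)(6.9) = 2096.2 J
Friction removes W_f = μ_k mg d = (0.19)(31)(9.8)(5.8) = 334.8 J
Energy reaching the spring: E = 2096.2 − 334.8 = 1761.4 J
At max compression ½kx² = E ⇒ x = √(2E/k) = √(2 × 1761.4/2200) = 1.265 m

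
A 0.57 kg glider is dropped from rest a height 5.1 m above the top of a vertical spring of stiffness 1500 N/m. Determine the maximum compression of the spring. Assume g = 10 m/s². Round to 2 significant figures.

Take the reference level at the top of the uncompressed spring. At max compression the glider has fallen H + x and is momentarily at rest:
mg(H + x) = ½kx²
½(1500)x² − (0.57)(10)x − (0.57)(10)(5.1) = 0
750.0x² − 5.700x − 29.07 = 0
x = [5.700 + √(32.49 + 87210)]/(2 × 750.0) = 0.2007 m

x = 0.20 m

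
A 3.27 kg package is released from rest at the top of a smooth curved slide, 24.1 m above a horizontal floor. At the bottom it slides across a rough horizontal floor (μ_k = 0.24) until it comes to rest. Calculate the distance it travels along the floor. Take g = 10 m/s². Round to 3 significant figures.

Energy at the top = energy at the end + work done against friction:
At rest all PE has been dissipated by friction: mgh = μ_k m g d
d = h/μ_k = 24.1/0.24 = 100.4 m

d = 100 m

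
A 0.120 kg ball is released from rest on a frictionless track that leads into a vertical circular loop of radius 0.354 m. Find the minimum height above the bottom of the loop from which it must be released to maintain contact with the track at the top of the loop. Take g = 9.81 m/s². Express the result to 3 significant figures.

h = 0.885 m

At the top, for minimum speed gravity alone supplies the centripetal force: mg = mv_top²/r ⇒ v_top² = gr = 3.473 m²/s²
Energy conservation from release height h to the top (height 2r): mgh = ½mv_top² + mg(2r)
h = v_top²/(2g) + 2r = r/2 + 2r = 5r/2 = 0.8850 m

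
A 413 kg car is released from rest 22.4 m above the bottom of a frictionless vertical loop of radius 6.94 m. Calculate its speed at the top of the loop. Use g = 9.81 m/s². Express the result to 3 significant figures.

v = 12.9 m/s

Energy conservation: mgh = ½mv_top² + mg(2r)
v_top² = 2g(h − 2r) = 2(9.81)(22.4 − 13.88) = 167.2
v_top = 12.93 m/s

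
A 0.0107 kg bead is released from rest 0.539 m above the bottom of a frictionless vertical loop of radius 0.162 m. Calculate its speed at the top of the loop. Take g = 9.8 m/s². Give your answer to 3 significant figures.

Energy conservation: mgh = ½mv_top² + mg(2r)
v_top² = 2g(h − 2r) = 2(9.8)(0.539 − 0.3240) = 4.214
v_top = 2.053 m/s

v = 2.05 m/s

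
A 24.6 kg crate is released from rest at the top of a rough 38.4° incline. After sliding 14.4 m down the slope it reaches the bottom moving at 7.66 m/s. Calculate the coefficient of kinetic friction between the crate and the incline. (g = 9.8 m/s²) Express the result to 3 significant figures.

Energy balance down the incline: mg L sinθ − ½mv² = μ_k (mg cosθ) L
mgL sinθ = 2156.3 J; ½mv² = 721.71 J
W_f = 2156.3 − 721.71 = 1435 J
μ_k = W_f/(mg cosθ · L) = 1435/(188.9 × 14.4) = 0.5273

μ_k = 0.527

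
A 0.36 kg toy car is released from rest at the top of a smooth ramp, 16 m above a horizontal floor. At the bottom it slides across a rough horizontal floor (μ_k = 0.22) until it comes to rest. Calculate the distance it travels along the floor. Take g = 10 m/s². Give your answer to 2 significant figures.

Energy at the top = energy at the end + work done against friction:
At rest all PE has been dissipated by friction: mgh = μ_k m g d
d = h/μ_k = 16/0.22 = 72.73 m

d = 73 m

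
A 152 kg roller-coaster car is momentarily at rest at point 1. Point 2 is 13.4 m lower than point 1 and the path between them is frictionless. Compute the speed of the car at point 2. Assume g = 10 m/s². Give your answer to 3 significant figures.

v = 16.4 m/s

Mechanical energy is conserved (no friction): mgh = ½mv²
The mass cancels from both sides.
v = √(2gh) = √(2 × 10 × 13.4) = √268.00 = 16.37 m/s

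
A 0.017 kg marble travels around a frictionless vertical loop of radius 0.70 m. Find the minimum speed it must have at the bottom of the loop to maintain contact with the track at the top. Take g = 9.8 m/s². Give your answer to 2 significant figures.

At the top: mg = mv_top²/r ⇒ v_top² = gr = 6.860 m²/s²
Energy from bottom to top (height 2r): ½mv_bot² = ½mv_top² + mg(2r)
v_bot² = gr + 4gr = 5gr = 34.30
v_bot = √(5gr) = 5.857 m/s

v = 5.9 m/s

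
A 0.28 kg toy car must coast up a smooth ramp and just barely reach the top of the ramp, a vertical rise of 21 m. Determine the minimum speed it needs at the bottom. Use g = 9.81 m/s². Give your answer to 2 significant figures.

v = 20 m/s

At the top it is momentarily at rest, so all KE converts to PE: ½mv² = mgh
v = √(2gh) = √(2 × 9.81 × 21) = 20.30 m/s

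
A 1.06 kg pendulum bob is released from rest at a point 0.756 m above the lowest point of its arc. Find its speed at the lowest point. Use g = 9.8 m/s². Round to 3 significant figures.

v = 3.85 m/s

Equating total energy at the two states: mgh = ½mv²
The mass cancels from both sides.
v = √(2gh) = √(2 × 9.8 × 0.756) = √14.818 = 3.849 m/s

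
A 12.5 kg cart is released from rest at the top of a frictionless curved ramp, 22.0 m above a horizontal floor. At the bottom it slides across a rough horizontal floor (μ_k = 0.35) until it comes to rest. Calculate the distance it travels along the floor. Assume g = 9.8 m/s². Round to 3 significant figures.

Applying the work–energy principle:
At rest all PE has been dissipated by friction: mgh = μ_k m g d
d = h/μ_k = 22.0/0.35 = 62.86 m

d = 62.9 m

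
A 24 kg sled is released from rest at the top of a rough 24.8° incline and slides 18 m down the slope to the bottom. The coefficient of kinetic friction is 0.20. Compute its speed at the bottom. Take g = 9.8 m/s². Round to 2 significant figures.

v = 9.2 m/s

Work–energy: mg(L sinθ) − μ_k(mg cosθ)L = ½mv²
mgh = mgL sinθ = (24)(9.8)(18)sin24.8° = 1775.8 J
W_f = μ_k mg cosθ · L = (0.20)(24)(9.8)cos24.8°·18 = 768.6 J
½mv² = 1775.8 − 768.6 = 1007.2 J
v = √(2 × 1007.2/24) = 9.161 m/s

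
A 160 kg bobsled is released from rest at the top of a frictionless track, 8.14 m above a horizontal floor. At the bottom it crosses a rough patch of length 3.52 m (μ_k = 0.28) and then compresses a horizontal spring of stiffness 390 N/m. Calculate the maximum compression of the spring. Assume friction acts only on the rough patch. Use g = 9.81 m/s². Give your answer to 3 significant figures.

x = 7.59 m

Initial energy: E₁ = mgh = (160)(9.81)(8.14) = 12777 J
Friction removes W_f = μ_k mg d = (0.28)(160)(9.81)(3.52) = 1547 J
Energy reaching the spring: E = 12777 − 1547 = 11230 J
At max compression ½kx² = E ⇒ x = √(2E/k) = √(2 × 11230/390) = 7.589 m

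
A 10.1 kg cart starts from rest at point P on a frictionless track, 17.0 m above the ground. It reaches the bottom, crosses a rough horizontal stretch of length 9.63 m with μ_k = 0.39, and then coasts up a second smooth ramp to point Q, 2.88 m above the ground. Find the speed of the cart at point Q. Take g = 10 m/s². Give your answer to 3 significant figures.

v = 14.4 m/s

Energy at P: mgh₁ = (10.1)(10)(17.0) = 1717.0 J
Friction loss: W_f = μ_k mg d = 379.3 J
At Q: ½mv² + mgh₂ = mgh₁ − W_f
½mv² = 1717.0 − 379.3 − 290.88 = 1046.8 J
v = √(2 × 1046.8/10.1) = 14.40 m/s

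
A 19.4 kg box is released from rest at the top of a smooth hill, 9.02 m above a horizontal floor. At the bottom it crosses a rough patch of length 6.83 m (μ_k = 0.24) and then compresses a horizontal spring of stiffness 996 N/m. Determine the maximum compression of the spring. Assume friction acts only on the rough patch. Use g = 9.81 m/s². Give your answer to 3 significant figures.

Initial energy: E₁ = mgh = (19.4)(9.81)(9.02) = 1716.6 J
Friction removes W_f = μ_k mg d = (0.24)(19.4)(9.81)(6.83) = 312.0 J
Energy reaching the spring: E = 1716.6 − 312.0 = 1404.7 J
At max compression ½kx² = E ⇒ x = √(2E/k) = √(2 × 1404.7/996) = 1.679 m

x = 1.68 m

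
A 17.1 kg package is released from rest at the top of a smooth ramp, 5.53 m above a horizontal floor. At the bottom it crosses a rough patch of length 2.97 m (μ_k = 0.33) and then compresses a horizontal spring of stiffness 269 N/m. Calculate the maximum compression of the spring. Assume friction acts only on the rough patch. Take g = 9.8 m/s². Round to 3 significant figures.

Initial energy: E₁ = mgh = (17.1)(9.8)(5.53) = 926.72 J
Friction removes W_f = μ_k mg d = (0.33)(17.1)(9.8)(2.97) = 164.2 J
Energy reaching the spring: E = 926.72 − 164.2 = 762.47 J
At max compression ½kx² = E ⇒ x = √(2E/k) = √(2 × 762.47/269) = 2.381 m

x = 2.38 m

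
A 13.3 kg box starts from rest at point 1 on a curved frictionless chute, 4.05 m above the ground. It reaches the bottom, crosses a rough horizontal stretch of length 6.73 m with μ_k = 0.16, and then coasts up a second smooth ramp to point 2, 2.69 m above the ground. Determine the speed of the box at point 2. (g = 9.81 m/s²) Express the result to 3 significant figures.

v = 2.36 m/s

Energy at 1: mgh₁ = (13.3)(9.81)(4.05) = 528.42 J
Friction loss: W_f = μ_k mg d = 140.5 J
At 2: ½mv² + mgh₂ = mgh₁ − W_f
½mv² = 528.42 − 140.5 − 350.97 = 36.950 J
v = √(2 × 36.950/13.3) = 2.357 m/s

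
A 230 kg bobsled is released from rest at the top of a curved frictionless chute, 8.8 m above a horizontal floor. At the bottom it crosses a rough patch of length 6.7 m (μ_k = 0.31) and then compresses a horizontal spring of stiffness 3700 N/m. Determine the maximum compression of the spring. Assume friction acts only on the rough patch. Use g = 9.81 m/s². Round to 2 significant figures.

x = 2.9 m

Initial energy: E₁ = mgh = (230)(9.81)(8.8) = 19855 J
Friction removes W_f = μ_k mg d = (0.31)(230)(9.81)(6.7) = 4686 J
Energy reaching the spring: E = 19855 − 4686 = 15169 J
At max compression ½kx² = E ⇒ x = √(2E/k) = √(2 × 15169/3700) = 2.863 m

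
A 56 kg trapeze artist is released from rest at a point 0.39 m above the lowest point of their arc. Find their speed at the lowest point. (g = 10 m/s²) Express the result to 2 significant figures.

Mechanical energy is conserved (no friction): mgh = ½mv²
v = √(2gh) = √(2 × 10 × 0.39) = √7.8000 = 2.793 m/s

v = 2.8 m/s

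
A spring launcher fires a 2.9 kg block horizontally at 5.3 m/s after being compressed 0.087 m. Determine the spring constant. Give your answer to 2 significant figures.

½kx² = ½mv²
k = mv²/x² = (2.9)(5.3)²/(0.087)² = 10762 N/m

k = 11000 N/m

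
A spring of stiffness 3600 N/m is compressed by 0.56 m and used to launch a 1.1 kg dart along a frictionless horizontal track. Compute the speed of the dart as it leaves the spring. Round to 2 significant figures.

Spring PE converts entirely to kinetic energy: ½kx² = ½mv²
v = x√(k/m) = 0.56 × √(3600/1.1) = 32.04 m/s

v = 32 m/s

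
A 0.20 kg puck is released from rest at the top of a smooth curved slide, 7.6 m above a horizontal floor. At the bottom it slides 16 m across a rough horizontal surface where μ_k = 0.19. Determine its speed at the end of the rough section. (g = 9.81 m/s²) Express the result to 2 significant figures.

v = 9.5 m/s

Energy at the top = energy at the end + work done against friction:
mgh = ½mv² + μ_k m g d
W_f = μ_k mg d = (0.19)(0.20)(9.81)(16) = 5.964 J
½mv² = mgh − W_f = 14.911 − 5.964 = 8.9467 J
v = √(2 × 8.9467/0.20) = 9.459 m/s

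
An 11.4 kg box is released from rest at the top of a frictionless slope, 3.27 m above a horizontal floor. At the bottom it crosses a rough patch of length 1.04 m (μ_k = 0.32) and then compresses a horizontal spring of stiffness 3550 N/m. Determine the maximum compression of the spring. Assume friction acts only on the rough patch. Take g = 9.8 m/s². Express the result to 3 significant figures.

Initial energy: E₁ = mgh = (11.4)(9.8)(3.27) = 365.32 J
Friction removes W_f = μ_k mg d = (0.32)(11.4)(9.8)(1.04) = 37.18 J
Energy reaching the spring: E = 365.32 − 37.18 = 328.14 J
At max compression ½kx² = E ⇒ x = √(2E/k) = √(2 × 328.14/3550) = 0.4300 m

x = 0.430 m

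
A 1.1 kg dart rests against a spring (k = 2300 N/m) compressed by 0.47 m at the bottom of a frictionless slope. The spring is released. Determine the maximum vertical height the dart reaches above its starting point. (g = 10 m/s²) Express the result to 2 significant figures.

At maximum height the dart is at rest, so ½kx² = mgh
h = kx²/(2mg) = (2300)(0.47)²/(2 × 1.1 × 10) = 23.09 m

h = 23 m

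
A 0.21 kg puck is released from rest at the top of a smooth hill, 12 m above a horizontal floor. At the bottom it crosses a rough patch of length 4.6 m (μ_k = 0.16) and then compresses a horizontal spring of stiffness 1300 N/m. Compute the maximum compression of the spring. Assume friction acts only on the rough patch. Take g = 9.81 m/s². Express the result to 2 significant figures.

x = 0.19 m

Initial energy: E₁ = mgh = (0.21)(9.81)(12) = 24.721 J
Friction removes W_f = μ_k mg d = (0.16)(0.21)(9.81)(4.6) = 1.516 J
Energy reaching the spring: E = 24.721 − 1.516 = 23.205 J
At max compression ½kx² = E ⇒ x = √(2E/k) = √(2 × 23.205/1300) = 0.1889 m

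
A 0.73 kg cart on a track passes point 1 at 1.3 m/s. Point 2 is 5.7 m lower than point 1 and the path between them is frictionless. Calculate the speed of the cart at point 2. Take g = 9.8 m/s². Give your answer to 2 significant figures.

Mechanical energy is conserved (no friction): ½mv₀² + mgh = ½mv²
The mass cancels from both sides.
v² = v₀² + 2gh = (1.3)² + 2(9.8)(5.7) = 113.41
v = √113.41 = 10.65 m/s

v = 11 m/s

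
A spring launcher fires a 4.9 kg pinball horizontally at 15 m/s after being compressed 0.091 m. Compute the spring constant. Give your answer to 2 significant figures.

Energy stored in the spring equals the launch KE: ½kx² = ½mv²
k = mv²/x² = (4.9)(15)²/(0.091)² = 133136 N/m

k = 130000 N/m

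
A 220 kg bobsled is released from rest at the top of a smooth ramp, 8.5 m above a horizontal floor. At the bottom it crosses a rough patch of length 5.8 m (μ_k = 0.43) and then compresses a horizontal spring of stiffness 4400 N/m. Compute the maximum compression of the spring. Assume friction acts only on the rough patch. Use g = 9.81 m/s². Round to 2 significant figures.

x = 2.4 m

Initial energy: E₁ = mgh = (220)(9.81)(8.5) = 18345 J
Friction removes W_f = μ_k mg d = (0.43)(220)(9.81)(5.8) = 5383 J
Energy reaching the spring: E = 18345 − 5383 = 12962 J
At max compression ½kx² = E ⇒ x = √(2E/k) = √(2 × 12962/4400) = 2.427 m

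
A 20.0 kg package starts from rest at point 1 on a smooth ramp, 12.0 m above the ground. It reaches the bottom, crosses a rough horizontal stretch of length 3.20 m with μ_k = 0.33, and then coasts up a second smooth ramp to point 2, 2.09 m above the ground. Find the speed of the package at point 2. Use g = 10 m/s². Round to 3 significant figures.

Energy at 1: mgh₁ = (20.0)(10)(12.0) = 2400.0 J
Friction loss: W_f = μ_k mg d = 211.2 J
At 2: ½mv² + mgh₂ = mgh₁ − W_f
½mv² = 2400.0 − 211.2 − 418.00 = 1770.8 J
v = √(2 × 1770.8/20.0) = 13.31 m/s

v = 13.3 m/s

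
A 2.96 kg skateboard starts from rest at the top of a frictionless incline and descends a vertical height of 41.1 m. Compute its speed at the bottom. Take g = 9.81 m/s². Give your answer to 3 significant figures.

Mechanical energy is conserved (no friction): mgh = ½mv²
v = √(2gh) = √(2 × 9.81 × 41.1) = √806.38 = 28.40 m/s

v = 28.4 m/s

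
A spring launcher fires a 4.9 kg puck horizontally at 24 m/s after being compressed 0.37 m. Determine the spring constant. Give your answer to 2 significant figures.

k = 21000 N/m

Energy stored in the spring equals the launch KE: ½kx² = ½mv²
k = mv²/x² = (4.9)(24)²/(0.37)² = 20617 N/m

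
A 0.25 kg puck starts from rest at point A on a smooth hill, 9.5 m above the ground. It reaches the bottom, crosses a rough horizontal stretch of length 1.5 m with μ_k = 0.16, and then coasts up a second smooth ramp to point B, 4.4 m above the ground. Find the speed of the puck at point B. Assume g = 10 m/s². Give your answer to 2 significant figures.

v = 9.9 m/s

Energy at A: mgh₁ = (0.25)(10)(9.5) = 23.750 J
Friction loss: W_f = μ_k mg d = 0.6000 J
At B: ½mv² + mgh₂ = mgh₁ − W_f
½mv² = 23.750 − 0.6000 − 11.000 = 12.150 J
v = √(2 × 12.150/0.25) = 9.859 m/s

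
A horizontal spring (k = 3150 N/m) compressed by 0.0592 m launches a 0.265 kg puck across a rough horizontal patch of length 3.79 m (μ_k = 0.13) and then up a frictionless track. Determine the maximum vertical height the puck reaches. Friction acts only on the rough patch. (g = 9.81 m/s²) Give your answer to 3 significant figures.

Spring energy: E₀ = ½kx² = ½(3150)(0.0592)² = 5.5198 J
Friction: W_f = μ_k mg d = (0.13)(0.265)(9.81)(3.79) = 1.281 J
Energy at base of ramp: E = 5.5198 − 1.281 = 4.2390 J
At max height all remaining energy is PE: mgh = E ⇒ h = E/(mg) = 4.2390/(0.265 × 9.81) = 1.631 m

h = 1.63 m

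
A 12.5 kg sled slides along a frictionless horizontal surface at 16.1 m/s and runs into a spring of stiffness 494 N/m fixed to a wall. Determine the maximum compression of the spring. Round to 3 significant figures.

Conservation of energy between contact and max compression: ½mv² = ½kx²
x = v√(m/k) = 16.1 × √(12.5/494) = 2.561 m

x = 2.56 m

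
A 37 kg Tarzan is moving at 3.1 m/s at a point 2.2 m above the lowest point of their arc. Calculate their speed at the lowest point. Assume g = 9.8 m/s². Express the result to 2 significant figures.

By conservation of mechanical energy, ½mv₀² + mgh = ½mv²
v² = v₀² + 2gh = (3.1)² + 2(9.8)(2.2) = 52.730
v = √52.730 = 7.262 m/s

v = 7.3 m/s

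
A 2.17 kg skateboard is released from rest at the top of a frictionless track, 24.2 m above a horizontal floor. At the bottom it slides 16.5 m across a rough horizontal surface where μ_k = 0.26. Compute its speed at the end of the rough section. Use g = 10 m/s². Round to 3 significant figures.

Applying the work–energy principle:
mgh = ½mv² + μ_k m g d
W_f = μ_k mg d = (0.26)(2.17)(10)(16.5) = 93.09 J
½mv² = mgh − W_f = 525.14 − 93.09 = 432.05 J
v = √(2 × 432.05/2.17) = 19.95 m/s

v = 20.0 m/s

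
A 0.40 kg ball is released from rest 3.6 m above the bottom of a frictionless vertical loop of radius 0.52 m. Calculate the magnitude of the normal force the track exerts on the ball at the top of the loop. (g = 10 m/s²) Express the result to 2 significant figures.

N = 35 N

Energy from release to top (height 2r): mgh = ½mv_top² + mg(2r)
v_top² = 2g(h − 2r) = 2(10)(3.6 − 1.040) = 51.200 m²/s²
At the top, both N and weight point toward the centre: N + mg = mv_top²/r
N = m(v_top²/r − g) = 0.40(51.200/0.52 − 10) = 35.38 N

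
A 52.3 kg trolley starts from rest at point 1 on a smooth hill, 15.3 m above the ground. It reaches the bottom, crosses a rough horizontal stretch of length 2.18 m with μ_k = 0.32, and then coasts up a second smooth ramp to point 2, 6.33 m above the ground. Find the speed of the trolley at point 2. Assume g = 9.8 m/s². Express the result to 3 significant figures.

v = 12.7 m/s

Energy at 1: mgh₁ = (52.3)(9.8)(15.3) = 7841.9 J
Friction loss: W_f = μ_k mg d = 357.5 J
At 2: ½mv² + mgh₂ = mgh₁ − W_f
½mv² = 7841.9 − 357.5 − 3244.4 = 4239.9 J
v = √(2 × 4239.9/52.3) = 12.73 m/s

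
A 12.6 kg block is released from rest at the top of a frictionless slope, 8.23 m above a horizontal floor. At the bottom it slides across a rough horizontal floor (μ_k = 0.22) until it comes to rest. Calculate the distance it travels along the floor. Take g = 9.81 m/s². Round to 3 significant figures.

d = 37.4 m

Applying the work–energy principle:
At rest all PE has been dissipated by friction: mgh = μ_k m g d
d = h/μ_k = 8.23/0.22 = 37.41 m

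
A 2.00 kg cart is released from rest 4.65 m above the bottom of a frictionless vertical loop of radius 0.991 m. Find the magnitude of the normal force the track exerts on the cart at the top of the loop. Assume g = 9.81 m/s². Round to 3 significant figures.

N = 86.0 N

Energy from release to top (height 2r): mgh = ½mv_top² + mg(2r)
v_top² = 2g(h − 2r) = 2(9.81)(4.65 − 1.982) = 52.346 m²/s²
At the top, both N and weight point toward the centre: N + mg = mv_top²/r
N = m(v_top²/r − g) = 2.00(52.346/0.991 − 9.81) = 86.02 N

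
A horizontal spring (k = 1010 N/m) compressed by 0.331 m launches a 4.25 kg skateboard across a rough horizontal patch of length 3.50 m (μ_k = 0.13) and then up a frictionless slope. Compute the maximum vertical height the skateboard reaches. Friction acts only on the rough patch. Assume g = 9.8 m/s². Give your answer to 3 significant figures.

Spring energy: E₀ = ½kx² = ½(1010)(0.331)² = 55.328 J
Friction: W_f = μ_k mg d = (0.13)(4.25)(9.8)(3.50) = 18.95 J
Energy at base of ramp: E = 55.328 − 18.95 = 36.378 J
At max height all remaining energy is PE: mgh = E ⇒ h = E/(mg) = 36.378/(4.25 × 9.8) = 0.8734 m

h = 0.873 m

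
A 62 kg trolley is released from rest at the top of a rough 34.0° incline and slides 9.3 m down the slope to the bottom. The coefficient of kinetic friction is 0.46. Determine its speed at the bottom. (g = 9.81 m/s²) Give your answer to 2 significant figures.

Energy: mgh = ½mv² + W_f, with h = L sinθ and W_f = μ_k (mg cosθ) L
mgh = mgL sinθ = (62)(9.81)(9.3)sin34.0° = 3163.0 J
W_f = μ_k mg cosθ · L = (0.46)(62)(9.81)cos34.0°·9.3 = 2157 J
½mv² = 3163.0 − 2157 = 1005.9 J
v = √(2 × 1005.9/62) = 5.696 m/s

v = 5.7 m/s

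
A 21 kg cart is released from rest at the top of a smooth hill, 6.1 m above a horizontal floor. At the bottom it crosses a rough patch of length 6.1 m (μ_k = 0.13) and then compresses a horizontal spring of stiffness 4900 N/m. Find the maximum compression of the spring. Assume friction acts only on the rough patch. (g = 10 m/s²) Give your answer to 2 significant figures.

Initial energy: E₁ = mgh = (21)(10)(6.1) = 1281.0 J
Friction removes W_f = μ_k mg d = (0.13)(21)(10)(6.1) = 166.5 J
Energy reaching the spring: E = 1281.0 − 166.5 = 1114.5 J
At max compression ½kx² = E ⇒ x = √(2E/k) = √(2 × 1114.5/4900) = 0.6745 m

x = 0.67 m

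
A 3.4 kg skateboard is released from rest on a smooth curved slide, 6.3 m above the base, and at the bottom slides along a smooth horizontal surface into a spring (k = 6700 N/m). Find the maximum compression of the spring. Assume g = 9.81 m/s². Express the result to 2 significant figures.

Gravitational PE at the top equals spring PE at max compression: mgh = ½kx²
x = √(2mgh/k) = √(2 × 3.4 × 9.81 × 6.3 / 6700) = 0.2505 m

x = 0.25 m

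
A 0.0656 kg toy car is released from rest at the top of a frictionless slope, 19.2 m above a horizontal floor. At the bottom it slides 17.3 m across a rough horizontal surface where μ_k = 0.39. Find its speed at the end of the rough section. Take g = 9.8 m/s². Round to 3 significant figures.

v = 15.6 m/s

Applying the work–energy principle:
mgh = ½mv² + μ_k m g d
W_f = μ_k mg d = (0.39)(0.0656)(9.8)(17.3) = 4.338 J
½mv² = mgh − W_f = 12.343 − 4.338 = 8.0058 J
v = √(2 × 8.0058/0.0656) = 15.62 m/s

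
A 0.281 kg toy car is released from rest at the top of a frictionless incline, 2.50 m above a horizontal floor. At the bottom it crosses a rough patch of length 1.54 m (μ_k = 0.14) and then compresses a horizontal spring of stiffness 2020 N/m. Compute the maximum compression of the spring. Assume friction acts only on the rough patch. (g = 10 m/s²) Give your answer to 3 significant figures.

x = 0.0797 m

Initial energy: E₁ = mgh = (0.281)(10)(2.50) = 7.0250 J
Friction removes W_f = μ_k mg d = (0.14)(0.281)(10)(1.54) = 0.6058 J
Energy reaching the spring: E = 7.0250 − 0.6058 = 6.4192 J
At max compression ½kx² = E ⇒ x = √(2E/k) = √(2 × 6.4192/2020) = 0.07972 m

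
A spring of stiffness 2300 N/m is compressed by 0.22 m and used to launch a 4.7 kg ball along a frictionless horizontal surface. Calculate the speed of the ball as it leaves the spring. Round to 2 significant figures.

v = 4.9 m/s

Spring PE converts entirely to kinetic energy: ½kx² = ½mv²
v = x√(k/m) = 0.22 × √(2300/4.7) = 4.867 m/s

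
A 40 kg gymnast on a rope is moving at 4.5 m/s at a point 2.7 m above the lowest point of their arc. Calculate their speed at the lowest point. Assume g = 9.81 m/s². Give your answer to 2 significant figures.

v = 8.6 m/s

Equating total energy at the two states: ½mv₀² + mgh = ½mv²
v² = v₀² + 2gh = (4.5)² + 2(9.81)(2.7) = 73.224
v = √73.224 = 8.557 m/s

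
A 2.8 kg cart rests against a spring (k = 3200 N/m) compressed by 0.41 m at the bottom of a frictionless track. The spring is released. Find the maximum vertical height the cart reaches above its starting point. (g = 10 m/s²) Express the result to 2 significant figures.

All spring PE becomes gravitational PE at the highest point: ½kx² = mgh
h = kx²/(2mg) = (3200)(0.41)²/(2 × 2.8 × 10) = 9.606 m

h = 9.6 m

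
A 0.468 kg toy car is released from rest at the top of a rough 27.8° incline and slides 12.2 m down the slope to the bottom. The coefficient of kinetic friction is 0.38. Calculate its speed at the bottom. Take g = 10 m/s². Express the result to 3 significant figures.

v = 5.64 m/s

Energy: mgh = ½mv² + W_f, with h = L sinθ and W_f = μ_k (mg cosθ) L
mgh = mgL sinθ = (0.468)(10)(12.2)sin27.8° = 26.629 J
W_f = μ_k mg cosθ · L = (0.38)(0.468)(10)cos27.8°·12.2 = 19.19 J
½mv² = 26.629 − 19.19 = 7.4365 J
v = √(2 × 7.4365/0.468) = 5.637 m/s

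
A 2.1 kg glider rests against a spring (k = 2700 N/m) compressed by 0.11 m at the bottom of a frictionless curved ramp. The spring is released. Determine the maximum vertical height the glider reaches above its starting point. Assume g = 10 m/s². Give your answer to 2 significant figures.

At maximum height the glider is at rest, so ½kx² = mgh
h = kx²/(2mg) = (2700)(0.11)²/(2 × 2.1 × 10) = 0.7779 m

h = 0.78 m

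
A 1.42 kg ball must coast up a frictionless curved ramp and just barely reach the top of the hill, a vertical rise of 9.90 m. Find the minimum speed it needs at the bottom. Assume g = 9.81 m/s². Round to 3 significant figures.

At the top it is momentarily at rest, so all KE converts to PE: ½mv² = mgh
v = √(2gh) = √(2 × 9.81 × 9.90) = 13.94 m/s

v = 13.9 m/s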